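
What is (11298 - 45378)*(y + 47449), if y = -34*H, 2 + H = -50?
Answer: -1677315360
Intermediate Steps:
H = -52 (H = -2 - 50 = -52)
y = 1768 (y = -34*(-52) = 1768)
(11298 - 45378)*(y + 47449) = (11298 - 45378)*(1768 + 47449) = -34080*49217 = -1677315360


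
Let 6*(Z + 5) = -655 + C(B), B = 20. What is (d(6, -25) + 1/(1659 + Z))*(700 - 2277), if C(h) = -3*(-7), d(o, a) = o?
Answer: -43955721/4645 ≈ -9463.0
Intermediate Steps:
C(h) = 21
Z = -332/3 (Z = -5 + (-655 + 21)/6 = -5 + (1/6)*(-634) = -5 - 317/3 = -332/3 ≈ -110.67)
(d(6, -25) + 1/(1659 + Z))*(700 - 2277) = (6 + 1/(1659 - 332/3))*(700 - 2277) = (6 + 1/(4645/3))*(-1577) = (6 + 3/4645)*(-1577) = (27873/4645)*(-1577) = -43955721/4645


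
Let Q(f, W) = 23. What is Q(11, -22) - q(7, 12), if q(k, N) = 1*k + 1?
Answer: 15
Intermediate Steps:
q(k, N) = 1 + k (q(k, N) = k + 1 = 1 + k)
Q(11, -22) - q(7, 12) = 23 - (1 + 7) = 23 - 1*8 = 23 - 8 = 15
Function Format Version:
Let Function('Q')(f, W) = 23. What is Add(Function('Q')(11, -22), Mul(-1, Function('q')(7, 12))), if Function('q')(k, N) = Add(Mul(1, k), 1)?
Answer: 15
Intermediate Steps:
Function('q')(k, N) = Add(1, k) (Function('q')(k, N) = Add(k, 1) = Add(1, k))
Add(Function('Q')(11, -22), Mul(-1, Function('q')(7, 12))) = Add(23, Mul(-1, Add(1, 7))) = Add(23, Mul(-1, 8)) = Add(23, -8) = 15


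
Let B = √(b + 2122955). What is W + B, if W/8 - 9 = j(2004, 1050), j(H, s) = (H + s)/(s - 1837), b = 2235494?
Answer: 32232/787 + √4358449 ≈ 2128.6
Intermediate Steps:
j(H, s) = (H + s)/(-1837 + s)
B = √4358449 (B = √(2235494 + 2122955) = √4358449 ≈ 2087.7)
W = 32232/787 (W = 72 + 8*((2004 + 1050)/(-1837 + 1050)) = 72 + 8*(3054/(-787)) = 72 + 8*(-1/787*3054) = 72 + 8*(-3054/787) = 72 - 24432/787 = 32232/787 ≈ 40.956)
W + B = 32232/787 + √4358449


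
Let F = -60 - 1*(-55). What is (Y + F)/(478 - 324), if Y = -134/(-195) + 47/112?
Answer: -85027/3363360 ≈ -0.025280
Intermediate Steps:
F = -5 (F = -60 + 55 = -5)
Y = 24173/21840 (Y = -134*(-1/195) + 47*(1/112) = 134/195 + 47/112 = 24173/21840 ≈ 1.1068)
(Y + F)/(478 - 324) = (24173/21840 - 5)/(478 - 324) = -85027/21840/154 = -85027/21840*1/154 = -85027/3363360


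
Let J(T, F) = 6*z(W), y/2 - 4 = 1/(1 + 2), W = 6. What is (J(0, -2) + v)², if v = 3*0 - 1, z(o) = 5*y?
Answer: 67081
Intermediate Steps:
y = 26/3 (y = 8 + 2/(1 + 2) = 8 + 2/3 = 8 + 2*(⅓) = 8 + ⅔ = 26/3 ≈ 8.6667)
z(o) = 130/3 (z(o) = 5*(26/3) = 130/3)
v = -1 (v = 0 - 1 = -1)
J(T, F) = 260 (J(T, F) = 6*(130/3) = 260)
(J(0, -2) + v)² = (260 - 1)² = 259² = 67081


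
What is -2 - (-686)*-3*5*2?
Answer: -20582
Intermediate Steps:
-2 - (-686)*-3*5*2 = -2 - (-686)*(-15*2) = -2 - (-686)*(-30) = -2 - 98*210 = -2 - 20580 = -20582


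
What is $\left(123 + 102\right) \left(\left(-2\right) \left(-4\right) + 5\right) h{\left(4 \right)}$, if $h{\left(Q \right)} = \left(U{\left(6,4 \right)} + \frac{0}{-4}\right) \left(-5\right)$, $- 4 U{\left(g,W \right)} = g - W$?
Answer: $\frac{14625}{2} \approx 7312.5$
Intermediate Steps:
$U{\left(g,W \right)} = - \frac{g}{4} + \frac{W}{4}$ ($U{\left(g,W \right)} = - \frac{g - W}{4} = - \frac{g}{4} + \frac{W}{4}$)
$h{\left(Q \right)} = \frac{5}{2}$ ($h{\left(Q \right)} = \left(\left(\left(- \frac{1}{4}\right) 6 + \frac{1}{4} \cdot 4\right) + \frac{0}{-4}\right) \left(-5\right) = \left(\left(- \frac{3}{2} + 1\right) + 0 \left(- \frac{1}{4}\right)\right) \left(-5\right) = \left(- \frac{1}{2} + 0\right) \left(-5\right) = \left(- \frac{1}{2}\right) \left(-5\right) = \frac{5}{2}$)
$\left(123 + 102\right) \left(\left(-2\right) \left(-4\right) + 5\right) h{\left(4 \right)} = \left(123 + 102\right) \left(\left(-2\right) \left(-4\right) + 5\right) \frac{5}{2} = 225 \left(8 + 5\right) \frac{5}{2} = 225 \cdot 13 \cdot \frac{5}{2} = 225 \cdot \frac{65}{2} = \frac{14625}{2}$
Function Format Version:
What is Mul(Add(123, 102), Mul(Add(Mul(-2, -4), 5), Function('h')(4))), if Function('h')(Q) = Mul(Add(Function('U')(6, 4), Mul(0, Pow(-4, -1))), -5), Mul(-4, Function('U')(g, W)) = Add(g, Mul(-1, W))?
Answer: Rational(14625, 2) ≈ 7312.5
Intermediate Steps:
Function('U')(g, W) = Add(Mul(Rational(-1, 4), g), Mul(Rational(1, 4), W)) (Function('U')(g, W) = Mul(Rational(-1, 4), Add(g, Mul(-1, W))) = Add(Mul(Rational(-1, 4), g), Mul(Rational(1, 4), W)))
Function('h')(Q) = Rational(5, 2) (Function('h')(Q) = Mul(Add(Add(Mul(Rational(-1, 4), 6), Mul(Rational(1, 4), 4)), Mul(0, Pow(-4, -1))), -5) = Mul(Add(Add(Rational(-3, 2), 1), Mul(0, Rational(-1, 4))), -5) = Mul(Add(Rational(-1, 2), 0), -5) = Mul(Rational(-1, 2), -5) = Rational(5, 2))
Mul(Add(123, 102), Mul(Add(Mul(-2, -4), 5), Function('h')(4))) = Mul(Add(123, 102), Mul(Add(Mul(-2, -4), 5), Rational(5, 2))) = Mul(225, Mul(Add(8, 5), Rational(5, 2))) = Mul(225, Mul(13, Rational(5, 2))) = Mul(225, Rational(65, 2)) = Rational(14625, 2)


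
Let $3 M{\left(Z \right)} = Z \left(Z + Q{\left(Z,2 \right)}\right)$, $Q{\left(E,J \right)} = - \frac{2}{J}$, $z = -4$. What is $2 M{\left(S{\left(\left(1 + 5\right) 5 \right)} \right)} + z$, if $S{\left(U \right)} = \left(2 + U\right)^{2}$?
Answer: $698364$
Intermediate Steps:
$M{\left(Z \right)} = \frac{Z \left(-1 + Z\right)}{3}$ ($M{\left(Z \right)} = \frac{Z \left(Z - \frac{2}{2}\right)}{3} = \frac{Z \left(Z - 1\right)}{3} = \frac{Z \left(-1 + Z\right)}{3}$)
$2 M{\left(S{\left(\left(1 + 5\right) 5 \right)} \right)} + z = 2 \frac{\left(2 + \left(1 + 5\right) 5\right)^{2} \left(-1 + \left(2 + \left(1 + 5\right) 5\right)^{2}\right)}{3} - 4 = 2 \frac{\left(2 + 6 \cdot 5\right)^{2} \left(-1 + \left(2 + 6 \cdot 5\right)^{2}\right)}{3} - 4 = 2 \frac{\left(2 + 30\right)^{2} \left(-1 + \left(2 + 30\right)^{2}\right)}{3} - 4 = 2 \frac{32^{2} \left(-1 + 32^{2}\right)}{3} - 4 = 2 \cdot \frac{1}{3} \cdot 1024 \left(-1 + 1024\right) - 4 = 2 \cdot \frac{1}{3} \cdot 1024 \cdot 1023 - 4 = 2 \cdot 349184 - 4 = 698368 - 4 = 698364$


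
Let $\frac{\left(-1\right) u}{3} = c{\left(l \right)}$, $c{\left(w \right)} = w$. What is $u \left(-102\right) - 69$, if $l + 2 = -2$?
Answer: $-1293$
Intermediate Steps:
$l = -4$ ($l = -2 - 2 = -4$)
$u = 12$ ($u = \left(-3\right) \left(-4\right) = 12$)
$u \left(-102\right) - 69 = 12 \left(-102\right) - 69 = -1224 - 69 = -1293$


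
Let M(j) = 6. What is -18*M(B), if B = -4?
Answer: -108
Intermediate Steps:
-18*M(B) = -18*6 = -108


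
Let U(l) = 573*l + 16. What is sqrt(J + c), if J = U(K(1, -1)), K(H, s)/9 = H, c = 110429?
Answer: sqrt(115602) ≈ 340.00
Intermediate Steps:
K(H, s) = 9*H
U(l) = 16 + 573*l
J = 5173 (J = 16 + 573*(9*1) = 16 + 573*9 = 16 + 5157 = 5173)
sqrt(J + c) = sqrt(5173 + 110429) = sqrt(115602)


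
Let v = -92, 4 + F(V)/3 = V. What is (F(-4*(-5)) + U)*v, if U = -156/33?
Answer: -43792/11 ≈ -3981.1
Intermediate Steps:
F(V) = -12 + 3*V
U = -52/11 (U = -156*1/33 = -52/11 ≈ -4.7273)
(F(-4*(-5)) + U)*v = ((-12 + 3*(-4*(-5))) - 52/11)*(-92) = ((-12 + 3*20) - 52/11)*(-92) = ((-12 + 60) - 52/11)*(-92) = (48 - 52/11)*(-92) = (476/11)*(-92) = -43792/11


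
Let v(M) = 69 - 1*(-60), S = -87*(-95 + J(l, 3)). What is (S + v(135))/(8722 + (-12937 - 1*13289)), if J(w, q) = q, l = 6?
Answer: -8133/17504 ≈ -0.46464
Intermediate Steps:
S = 8004 (S = -87*(-95 + 3) = -87*(-92) = 8004)
v(M) = 129 (v(M) = 69 + 60 = 129)
(S + v(135))/(8722 + (-12937 - 1*13289)) = (8004 + 129)/(8722 + (-12937 - 1*13289)) = 8133/(8722 + (-12937 - 13289)) = 8133/(8722 - 26226) = 8133/(-17504) = 8133*(-1/17504) = -8133/17504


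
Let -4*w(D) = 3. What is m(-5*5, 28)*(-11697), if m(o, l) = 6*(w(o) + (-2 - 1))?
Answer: 526365/2 ≈ 2.6318e+5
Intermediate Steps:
w(D) = -¾ (w(D) = -¼*3 = -¾)
m(o, l) = -45/2 (m(o, l) = 6*(-¾ + (-2 - 1)) = 6*(-¾ - 3) = 6*(-15/4) = -45/2)
m(-5*5, 28)*(-11697) = -45/2*(-11697) = 526365/2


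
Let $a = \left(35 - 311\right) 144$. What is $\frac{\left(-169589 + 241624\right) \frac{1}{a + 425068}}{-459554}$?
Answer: $- \frac{72035}{177077185496} \approx -4.068 \cdot 10^{-7}$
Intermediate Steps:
$a = -39744$ ($a = \left(-276\right) 144 = -39744$)
$\frac{\left(-169589 + 241624\right) \frac{1}{a + 425068}}{-459554} = \frac{\left(-169589 + 241624\right) \frac{1}{-39744 + 425068}}{-459554} = \frac{72035}{385324} \left(- \frac{1}{459554}\right) = - \frac{72035}{177077185496}$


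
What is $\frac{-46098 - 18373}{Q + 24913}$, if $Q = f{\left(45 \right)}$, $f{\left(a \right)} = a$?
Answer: $- \frac{64471}{24958} \approx -2.5832$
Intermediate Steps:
$Q = 45$
$\frac{-46098 - 18373}{Q + 24913} = \frac{-46098 - 18373}{45 + 24913} = - \frac{64471}{24958}$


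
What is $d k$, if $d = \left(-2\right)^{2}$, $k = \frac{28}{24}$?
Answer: $\frac{14}{3} \approx 4.6667$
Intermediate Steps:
$k = \frac{7}{6}$ ($k = 28 \cdot \frac{1}{24} = \frac{7}{6} \approx 1.1667$)
$d = 4$
$d k = 4 \cdot \frac{7}{6} = \frac{14}{3}$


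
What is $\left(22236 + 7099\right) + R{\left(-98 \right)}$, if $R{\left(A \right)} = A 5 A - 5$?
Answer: $77350$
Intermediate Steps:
$R{\left(A \right)} = -5 + 5 A^{2}$ ($R{\left(A \right)} = 5 A^{2} - 5 = -5 + 5 A^{2}$)
$\left(22236 + 7099\right) + R{\left(-98 \right)} = \left(22236 + 7099\right) - \left(5 - 5 \left(-98\right)^{2}\right) = 29335 + \left(-5 + 5 \cdot 9604\right) = 29335 + \left(-5 + 48020\right) = 29335 + 48015 = 77350$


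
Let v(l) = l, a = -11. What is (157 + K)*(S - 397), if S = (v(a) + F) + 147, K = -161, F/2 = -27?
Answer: 1260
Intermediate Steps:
F = -54 (F = 2*(-27) = -54)
S = 82 (S = (-11 - 54) + 147 = -65 + 147 = 82)
(157 + K)*(S - 397) = (157 - 161)*(82 - 397) = -4*(-315) = 1260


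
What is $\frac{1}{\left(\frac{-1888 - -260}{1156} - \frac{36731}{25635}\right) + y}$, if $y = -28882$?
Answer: $- \frac{7408515}{213993778934} \approx -3.462 \cdot 10^{-5}$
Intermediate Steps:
$\frac{1}{\left(\frac{-1888 - -260}{1156} - \frac{36731}{25635}\right) + y} = \frac{1}{\left(\frac{-1888 - -260}{1156} - \frac{36731}{25635}\right) - 28882} = \frac{1}{\left(\left(-1888 + 260\right) \frac{1}{1156} - \frac{36731}{25635}\right) - 28882} = \frac{1}{\left(\left(-1628\right) \frac{1}{1156} - \frac{36731}{25635}\right) - 28882} = \frac{1}{\left(- \frac{407}{289} - \frac{36731}{25635}\right) - 28882} = \frac{1}{- \frac{21048704}{7408515} - 28882} = \frac{1}{- \frac{213993778934}{7408515}} = - \frac{7408515}{213993778934}$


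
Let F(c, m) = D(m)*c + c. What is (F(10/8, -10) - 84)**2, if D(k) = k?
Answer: 145161/16 ≈ 9072.6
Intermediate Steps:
F(c, m) = c + c*m (F(c, m) = m*c + c = c*m + c = c + c*m)
(F(10/8, -10) - 84)**2 = ((10/8)*(1 - 10) - 84)**2 = ((10*(1/8))*(-9) - 84)**2 = ((5/4)*(-9) - 84)**2 = (-45/4 - 84)**2 = (-381/4)**2 = 145161/16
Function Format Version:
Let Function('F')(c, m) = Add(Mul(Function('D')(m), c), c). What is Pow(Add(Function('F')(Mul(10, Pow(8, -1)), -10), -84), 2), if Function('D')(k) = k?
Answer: Rational(145161, 16) ≈ 9072.6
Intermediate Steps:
Function('F')(c, m) = Add(c, Mul(c, m)) (Function('F')(c, m) = Add(Mul(m, c), c) = Add(Mul(c, m), c) = Add(c, Mul(c, m)))
Pow(Add(Function('F')(Mul(10, Pow(8, -1)), -10), -84), 2) = Pow(Add(Mul(Mul(10, Pow(8, -1)), Add(1, -10)), -84), 2) = Pow(Add(Mul(Mul(10, Rational(1, 8)), -9), -84), 2) = Pow(Add(Mul(Rational(5, 4), -9), -84), 2) = Pow(Add(Rational(-45, 4), -84), 2) = Pow(Rational(-381, 4), 2) = Rational(145161, 16)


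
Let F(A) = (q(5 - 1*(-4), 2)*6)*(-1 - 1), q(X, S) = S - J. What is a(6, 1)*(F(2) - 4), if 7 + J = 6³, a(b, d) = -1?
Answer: -2480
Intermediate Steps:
J = 209 (J = -7 + 6³ = -7 + 216 = 209)
q(X, S) = -209 + S (q(X, S) = S - 1*209 = S - 209 = -209 + S)
F(A) = 2484 (F(A) = ((-209 + 2)*6)*(-1 - 1) = -207*6*(-2) = -1242*(-2) = 2484)
a(6, 1)*(F(2) - 4) = -(2484 - 4) = -1*2480 = -2480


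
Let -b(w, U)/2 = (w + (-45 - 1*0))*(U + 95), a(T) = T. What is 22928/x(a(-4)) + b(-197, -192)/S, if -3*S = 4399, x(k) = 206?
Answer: 64937068/453097 ≈ 143.32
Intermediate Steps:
b(w, U) = -2*(-45 + w)*(95 + U) (b(w, U) = -2*(w + (-45 - 1*0))*(U + 95) = -2*(w + (-45 + 0))*(95 + U) = -2*(w - 45)*(95 + U) = -2*(-45 + w)*(95 + U))
S = -4399/3 (S = -⅓*4399 = -4399/3 ≈ -1466.3)
22928/x(a(-4)) + b(-197, -192)/S = 22928/206 + (8550 - 190*(-197) + 90*(-192) - 2*(-192)*(-197))/(-4399/3) = 22928*(1/206) + (8550 + 37430 - 17280 - 75648)*(-3/4399) = 11464/103 - 46948*(-3/4399) = 11464/103 + 140844/4399 = 64937068/453097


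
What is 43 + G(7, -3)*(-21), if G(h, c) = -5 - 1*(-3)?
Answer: 85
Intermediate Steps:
G(h, c) = -2 (G(h, c) = -5 + 3 = -2)
43 + G(7, -3)*(-21) = 43 - 2*(-21) = 43 + 42 = 85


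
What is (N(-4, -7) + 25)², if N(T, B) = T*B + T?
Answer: 2401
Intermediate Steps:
N(T, B) = T + B*T (N(T, B) = B*T + T = T + B*T)
(N(-4, -7) + 25)² = (-4*(1 - 7) + 25)² = (-4*(-6) + 25)² = (24 + 25)² = 49² = 2401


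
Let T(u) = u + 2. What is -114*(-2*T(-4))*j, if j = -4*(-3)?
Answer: -5472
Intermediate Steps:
T(u) = 2 + u
j = 12
-114*(-2*T(-4))*j = -114*(-2*(2 - 4))*12 = -114*(-2*(-2))*12 = -456*12 = -114*48 = -5472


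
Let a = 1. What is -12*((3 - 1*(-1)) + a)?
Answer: -60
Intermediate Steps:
-12*((3 - 1*(-1)) + a) = -12*((3 - 1*(-1)) + 1) = -12*((3 + 1) + 1) = -12*(4 + 1) = -12*5 = -60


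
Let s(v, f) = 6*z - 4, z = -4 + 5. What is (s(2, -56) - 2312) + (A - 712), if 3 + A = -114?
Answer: -3139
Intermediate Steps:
z = 1
A = -117 (A = -3 - 114 = -117)
s(v, f) = 2 (s(v, f) = 6*1 - 4 = 6 - 4 = 2)
(s(2, -56) - 2312) + (A - 712) = (2 - 2312) + (-117 - 712) = -2310 - 829 = -3139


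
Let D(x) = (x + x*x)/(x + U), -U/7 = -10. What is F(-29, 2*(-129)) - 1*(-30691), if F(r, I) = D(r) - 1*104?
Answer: 1254879/41 ≈ 30607.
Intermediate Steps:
U = 70 (U = -7*(-10) = 70)
D(x) = (x + x²)/(70 + x) (D(x) = (x + x*x)/(x + 70) = (x + x²)/(70 + x))
F(r, I) = -104 + r*(1 + r)/(70 + r) (F(r, I) = r*(1 + r)/(70 + r) - 1*104 = r*(1 + r)/(70 + r) - 104 = -104 + r*(1 + r)/(70 + r))
F(-29, 2*(-129)) - 1*(-30691) = (-7280 + (-29)² - 103*(-29))/(70 - 29) - 1*(-30691) = (-7280 + 841 + 2987)/41 + 30691 = (1/41)*(-3452) + 30691 = -3452/41 + 30691 = 1254879/41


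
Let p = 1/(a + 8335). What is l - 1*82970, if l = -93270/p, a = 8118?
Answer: -1534654280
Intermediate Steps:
p = 1/16453 (p = 1/(8118 + 8335) = 1/16453 ≈ 6.0779e-5)
l = -1534571310 (l = -93270/1/16453 = -93270*16453 = -1534571310)
l - 1*82970 = -1534571310 - 1*82970 = -1534571310 - 82970 = -1534654280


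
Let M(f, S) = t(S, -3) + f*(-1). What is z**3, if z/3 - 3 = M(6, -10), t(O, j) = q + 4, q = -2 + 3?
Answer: 216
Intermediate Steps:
q = 1
t(O, j) = 5 (t(O, j) = 1 + 4 = 5)
M(f, S) = 5 - f (M(f, S) = 5 + f*(-1) = 5 - f)
z = 6 (z = 9 + 3*(5 - 1*6) = 9 + 3*(5 - 6) = 9 + 3*(-1) = 9 - 3 = 6)
z**3 = 6**3 = 216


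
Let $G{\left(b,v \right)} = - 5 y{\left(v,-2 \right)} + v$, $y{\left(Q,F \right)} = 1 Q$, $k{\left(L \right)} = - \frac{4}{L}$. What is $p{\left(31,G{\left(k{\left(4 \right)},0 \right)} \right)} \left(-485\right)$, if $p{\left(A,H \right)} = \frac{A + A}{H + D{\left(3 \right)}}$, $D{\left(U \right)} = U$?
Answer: $- \frac{30070}{3} \approx -10023.0$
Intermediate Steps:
$y{\left(Q,F \right)} = Q$
$G{\left(b,v \right)} = - 4 v$ ($G{\left(b,v \right)} = - 5 v + v = - 4 v$)
$p{\left(A,H \right)} = \frac{2 A}{3 + H}$ ($p{\left(A,H \right)} = \frac{A + A}{H + 3} = \frac{2 A}{3 + H}$)
$p{\left(31,G{\left(k{\left(4 \right)},0 \right)} \right)} \left(-485\right) = 2 \cdot 31 \frac{1}{3 - 0} \left(-485\right) = 2 \cdot 31 \frac{1}{3 + 0} \left(-485\right) = 2 \cdot 31 \cdot \frac{1}{3} \left(-485\right) = \frac{62}{3} \left(-485\right) = - \frac{30070}{3}$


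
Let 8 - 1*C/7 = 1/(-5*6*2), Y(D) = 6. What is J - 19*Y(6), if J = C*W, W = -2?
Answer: -6787/30 ≈ -226.23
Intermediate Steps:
C = 3367/60 (C = 56 - 7/(-5*6*2) = 56 - 7/((-30*2)) = 56 - 7/(-60) = 56 - 7*(-1/60) = 56 + 7/60 = 3367/60 ≈ 56.117)
J = -3367/30 (J = (3367/60)*(-2) = -3367/30 ≈ -112.23)
J - 19*Y(6) = -3367/30 - 19*6 = -3367/30 - 114 = -6787/30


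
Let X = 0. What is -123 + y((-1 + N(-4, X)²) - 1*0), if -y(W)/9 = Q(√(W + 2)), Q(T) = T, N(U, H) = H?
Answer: -132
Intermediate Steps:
y(W) = -9*√(2 + W) (y(W) = -9*√(W + 2) = -9*√(2 + W))
-123 + y((-1 + N(-4, X)²) - 1*0) = -123 - 9*√(2 + ((-1 + 0²) - 1*0)) = -123 - 9*√(2 + ((-1 + 0) + 0)) = -123 - 9*√(2 + (-1 + 0)) = -123 - 9*√(2 - 1) = -123 - 9*√1 = -123 - 9*1 = -123 - 9 = -132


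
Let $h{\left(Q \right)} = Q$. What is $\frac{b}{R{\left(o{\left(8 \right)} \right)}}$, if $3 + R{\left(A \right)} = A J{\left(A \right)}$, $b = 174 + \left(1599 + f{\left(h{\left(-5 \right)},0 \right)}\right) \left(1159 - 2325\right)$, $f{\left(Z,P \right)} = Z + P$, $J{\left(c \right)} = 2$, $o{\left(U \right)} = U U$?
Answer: $- \frac{371686}{25} \approx -14867.0$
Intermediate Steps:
$o{\left(U \right)} = U^{2}$
$f{\left(Z,P \right)} = P + Z$
$b = -1858430$ ($b = 174 + \left(1599 + \left(0 - 5\right)\right) \left(1159 - 2325\right) = 174 + \left(1599 - 5\right) \left(-1166\right) = 174 + 1594 \left(-1166\right) = 174 - 1858604 = -1858430$)
$R{\left(A \right)} = -3 + 2 A$ ($R{\left(A \right)} = -3 + A 2 = -3 + 2 A$)
$\frac{b}{R{\left(o{\left(8 \right)} \right)}} = - \frac{1858430}{-3 + 2 \cdot 8^{2}} = - \frac{1858430}{-3 + 2 \cdot 64} = - \frac{1858430}{-3 + 128} = - \frac{1858430}{125} = \left(-1858430\right) \frac{1}{125} = - \frac{371686}{25}$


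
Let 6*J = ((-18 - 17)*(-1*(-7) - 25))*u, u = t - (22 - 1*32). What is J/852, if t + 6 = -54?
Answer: -875/142 ≈ -6.1620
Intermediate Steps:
t = -60 (t = -6 - 54 = -60)
u = -50 (u = -60 - (22 - 1*32) = -60 - (22 - 32) = -60 - 1*(-10) = -60 + 10 = -50)
J = -5250 (J = (((-18 - 17)*(-1*(-7) - 25))*(-50))/6 = (-35*(7 - 25)*(-50))/6 = (-35*(-18)*(-50))/6 = (630*(-50))/6 = (⅙)*(-31500) = -5250)
J/852 = -5250/852 = -5250*1/852 = -875/142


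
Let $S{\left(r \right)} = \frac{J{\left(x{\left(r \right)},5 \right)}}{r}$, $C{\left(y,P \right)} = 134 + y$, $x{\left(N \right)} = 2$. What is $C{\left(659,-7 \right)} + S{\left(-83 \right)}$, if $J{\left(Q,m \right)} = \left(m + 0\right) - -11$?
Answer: $\frac{65803}{83} \approx 792.81$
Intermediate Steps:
$J{\left(Q,m \right)} = 11 + m$ ($J{\left(Q,m \right)} = m + 11 = 11 + m$)
$S{\left(r \right)} = \frac{16}{r}$ ($S{\left(r \right)} = \frac{11 + 5}{r} = \frac{16}{r}$)
$C{\left(659,-7 \right)} + S{\left(-83 \right)} = \left(134 + 659\right) + \frac{16}{-83} = 793 + 16 \left(- \frac{1}{83}\right) = 793 - \frac{16}{83} = \frac{65803}{83}$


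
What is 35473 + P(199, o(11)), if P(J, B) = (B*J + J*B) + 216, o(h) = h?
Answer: 40067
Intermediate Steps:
P(J, B) = 216 + 2*B*J (P(J, B) = (B*J + B*J) + 216 = 2*B*J + 216 = 216 + 2*B*J)
35473 + P(199, o(11)) = 35473 + (216 + 2*11*199) = 35473 + (216 + 4378) = 35473 + 4594 = 40067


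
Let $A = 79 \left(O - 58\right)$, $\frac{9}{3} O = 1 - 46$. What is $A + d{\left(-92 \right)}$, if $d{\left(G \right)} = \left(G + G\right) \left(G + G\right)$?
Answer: $28089$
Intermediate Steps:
$d{\left(G \right)} = 4 G^{2}$ ($d{\left(G \right)} = 2 G 2 G = 4 G^{2}$)
$O = -15$ ($O = \frac{1 - 46}{3} = \frac{1}{3} \left(-45\right) = -15$)
$A = -5767$ ($A = 79 \left(-15 - 58\right) = 79 \left(-73\right) = -5767$)
$A + d{\left(-92 \right)} = -5767 + 4 \left(-92\right)^{2} = -5767 + 4 \cdot 8464 = -5767 + 33856 = 28089$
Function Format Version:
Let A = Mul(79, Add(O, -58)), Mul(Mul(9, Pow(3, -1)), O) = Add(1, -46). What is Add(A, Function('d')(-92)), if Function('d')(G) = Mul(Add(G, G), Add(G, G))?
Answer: 28089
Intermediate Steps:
Function('d')(G) = Mul(4, Pow(G, 2)) (Function('d')(G) = Mul(Mul(2, G), Mul(2, G)) = Mul(4, Pow(G, 2)))
O = -15 (O = Mul(Rational(1, 3), Add(1, -46)) = Mul(Rational(1, 3), -45) = -15)
A = -5767 (A = Mul(79, Add(-15, -58)) = Mul(79, -73) = -5767)
Add(A, Function('d')(-92)) = Add(-5767, Mul(4, Pow(-92, 2))) = Add(-5767, Mul(4, 8464)) = Add(-5767, 33856) = 28089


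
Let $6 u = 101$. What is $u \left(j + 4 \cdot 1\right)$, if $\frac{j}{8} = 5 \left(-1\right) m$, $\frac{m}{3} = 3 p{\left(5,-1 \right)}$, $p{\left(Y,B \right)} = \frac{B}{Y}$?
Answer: $\frac{3838}{3} \approx 1279.3$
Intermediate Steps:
$u = \frac{101}{6}$ ($u = \frac{1}{6} \cdot 101 = \frac{101}{6} \approx 16.833$)
$m = - \frac{9}{5}$ ($m = 3 \cdot 3 \left(- \frac{1}{5}\right) = 3 \left(- \frac{3}{5}\right) = - \frac{9}{5} \approx -1.8$)
$j = 72$ ($j = 8 \cdot 5 \left(-1\right) \left(- \frac{9}{5}\right) = 8 \left(\left(-5\right) \left(- \frac{9}{5}\right)\right) = 8 \cdot 9 = 72$)
$u \left(j + 4 \cdot 1\right) = \frac{101 \left(72 + 4 \cdot 1\right)}{6} = \frac{101 \left(72 + 4\right)}{6} = \frac{101}{6} \cdot 76 = \frac{3838}{3}$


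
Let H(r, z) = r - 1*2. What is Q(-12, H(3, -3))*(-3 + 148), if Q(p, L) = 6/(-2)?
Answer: -435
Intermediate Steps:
H(r, z) = -2 + r (H(r, z) = r - 2 = -2 + r)
Q(p, L) = -3 (Q(p, L) = 6*(-½) = -3)
Q(-12, H(3, -3))*(-3 + 148) = -3*(-3 + 148) = -3*145 = -435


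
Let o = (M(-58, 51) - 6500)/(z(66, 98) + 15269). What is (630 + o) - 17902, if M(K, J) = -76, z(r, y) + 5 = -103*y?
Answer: -44651408/2585 ≈ -17273.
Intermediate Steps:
z(r, y) = -5 - 103*y
o = -3288/2585 (o = (-76 - 6500)/((-5 - 103*98) + 15269) = -6576/((-5 - 10094) + 15269) = -6576/(-10099 + 15269) = -6576/5170 = -6576*1/5170 = -3288/2585 ≈ -1.2720)
(630 + o) - 17902 = (630 - 3288/2585) - 17902 = 1625262/2585 - 17902 = -44651408/2585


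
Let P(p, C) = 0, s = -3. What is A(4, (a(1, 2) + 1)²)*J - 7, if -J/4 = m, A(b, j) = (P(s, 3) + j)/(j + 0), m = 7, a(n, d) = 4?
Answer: -35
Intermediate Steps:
A(b, j) = 1 (A(b, j) = (0 + j)/(j + 0) = j/j = 1)
J = -28 (J = -4*7 = -28)
A(4, (a(1, 2) + 1)²)*J - 7 = 1*(-28) - 7 = -28 - 7 = -35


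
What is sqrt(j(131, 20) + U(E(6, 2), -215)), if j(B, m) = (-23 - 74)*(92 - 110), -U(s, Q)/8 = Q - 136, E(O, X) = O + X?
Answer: 3*sqrt(506) ≈ 67.483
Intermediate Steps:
U(s, Q) = 1088 - 8*Q (U(s, Q) = -8*(Q - 136) = -8*(-136 + Q) = 1088 - 8*Q)
j(B, m) = 1746 (j(B, m) = -97*(-18) = 1746)
sqrt(j(131, 20) + U(E(6, 2), -215)) = sqrt(1746 + (1088 - 8*(-215))) = sqrt(1746 + (1088 + 1720)) = sqrt(1746 + 2808) = sqrt(4554) = 3*sqrt(506)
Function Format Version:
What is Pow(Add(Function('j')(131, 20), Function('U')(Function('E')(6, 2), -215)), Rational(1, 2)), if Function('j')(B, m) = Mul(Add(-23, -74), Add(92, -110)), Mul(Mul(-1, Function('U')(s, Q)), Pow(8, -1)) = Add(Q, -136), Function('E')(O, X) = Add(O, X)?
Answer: Mul(3, Pow(506, Rational(1, 2))) ≈ 67.483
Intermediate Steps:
Function('U')(s, Q) = Add(1088, Mul(-8, Q)) (Function('U')(s, Q) = Mul(-8, Add(Q, -136)) = Mul(-8, Add(-136, Q)) = Add(1088, Mul(-8, Q)))
Function('j')(B, m) = 1746 (Function('j')(B, m) = Mul(-97, -18) = 1746)
Pow(Add(Function('j')(131, 20), Function('U')(Function('E')(6, 2), -215)), Rational(1, 2)) = Pow(Add(1746, Add(1088, Mul(-8, -215))), Rational(1, 2)) = Pow(Add(1746, Add(1088, 1720)), Rational(1, 2)) = Pow(Add(1746, 2808), Rational(1, 2)) = Pow(4554, Rational(1, 2)) = Mul(3, Pow(506, Rational(1, 2)))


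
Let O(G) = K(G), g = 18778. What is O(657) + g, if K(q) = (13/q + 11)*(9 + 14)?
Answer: 12503666/657 ≈ 19031.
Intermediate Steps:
K(q) = 253 + 299/q (K(q) = (11 + 13/q)*23 = 253 + 299/q)
O(G) = 253 + 299/G
O(657) + g = (253 + 299/657) + 18778 = 166520/657 + 18778 = 12503666/657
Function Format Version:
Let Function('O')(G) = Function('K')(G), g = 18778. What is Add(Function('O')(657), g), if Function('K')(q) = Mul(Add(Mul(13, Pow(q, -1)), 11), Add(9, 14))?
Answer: Rational(12503666, 657) ≈ 19031.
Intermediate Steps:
Function('K')(q) = Add(253, Mul(299, Pow(q, -1))) (Function('K')(q) = Mul(Add(11, Mul(13, Pow(q, -1))), 23) = Add(253, Mul(299, Pow(q, -1))))
Function('O')(G) = Add(253, Mul(299, Pow(G, -1)))
Add(Function('O')(657), g) = Add(Add(253, Mul(299, Pow(657, -1))), 18778) = Add(Add(253, Mul(299, Rational(1, 657))), 18778) = Add(Add(253, Rational(299, 657)), 18778) = Add(Rational(166520, 657), 18778) = Rational(12503666, 657)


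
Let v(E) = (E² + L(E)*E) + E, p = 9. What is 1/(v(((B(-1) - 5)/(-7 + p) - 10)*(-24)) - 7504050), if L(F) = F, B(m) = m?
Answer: -1/7309050 ≈ -1.3682e-7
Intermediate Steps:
v(E) = E + 2*E² (v(E) = (E² + E*E) + E = (E² + E²) + E = 2*E² + E = E + 2*E²)
1/(v(((B(-1) - 5)/(-7 + p) - 10)*(-24)) - 7504050) = 1/((((-1 - 5)/(-7 + 9) - 10)*(-24))*(1 + 2*(((-1 - 5)/(-7 + 9) - 10)*(-24))) - 7504050) = 1/(((-6/2 - 10)*(-24))*(1 + 2*((-6/2 - 10)*(-24))) - 7504050) = 1/(((-6*½ - 10)*(-24))*(1 + 2*((-6*½ - 10)*(-24))) - 7504050) = 1/(((-3 - 10)*(-24))*(1 + 2*((-3 - 10)*(-24))) - 7504050) = 1/((-13*(-24))*(1 + 2*(-13*(-24))) - 7504050) = 1/(312*(1 + 2*312) - 7504050) = 1/(312*(1 + 624) - 7504050) = 1/(312*625 - 7504050) = 1/(195000 - 7504050) = 1/(-7309050) = -1/7309050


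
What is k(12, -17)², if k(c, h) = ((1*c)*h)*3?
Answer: 374544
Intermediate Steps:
k(c, h) = 3*c*h (k(c, h) = (c*h)*3 = 3*c*h)
k(12, -17)² = (3*12*(-17))² = (-612)² = 374544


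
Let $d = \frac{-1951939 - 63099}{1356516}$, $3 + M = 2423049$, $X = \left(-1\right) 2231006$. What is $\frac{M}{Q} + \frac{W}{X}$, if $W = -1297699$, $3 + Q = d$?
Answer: $- \frac{3666543607580927401}{6787373936758} \approx -5.402 \cdot 10^{5}$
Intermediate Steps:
$X = -2231006$
$M = 2423046$ ($M = -3 + 2423049 = 2423046$)
$d = - \frac{1007519}{678258}$ ($d = \left(-1951939 - 63099\right) \frac{1}{1356516} = \left(-2015038\right) \frac{1}{1356516} = - \frac{1007519}{678258} \approx -1.4855$)
$Q = - \frac{3042293}{678258}$ ($Q = -3 - \frac{1007519}{678258} = - \frac{3042293}{678258} \approx -4.4855$)
$\frac{M}{Q} + \frac{W}{X} = \frac{2423046}{- \frac{3042293}{678258}} - \frac{1297699}{-2231006} = 2423046 \left(- \frac{678258}{3042293}\right) - - \frac{1297699}{2231006} = - \frac{1643450333868}{3042293} + \frac{1297699}{2231006} = - \frac{3666543607580927401}{6787373936758}$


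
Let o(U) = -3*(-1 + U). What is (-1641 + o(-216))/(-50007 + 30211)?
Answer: 495/9898 ≈ 0.050010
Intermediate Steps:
o(U) = 3 - 3*U
(-1641 + o(-216))/(-50007 + 30211) = (-1641 + (3 - 3*(-216)))/(-50007 + 30211) = (-1641 + (3 + 648))/(-19796) = (-1641 + 651)*(-1/19796) = -990*(-1/19796) = 495/9898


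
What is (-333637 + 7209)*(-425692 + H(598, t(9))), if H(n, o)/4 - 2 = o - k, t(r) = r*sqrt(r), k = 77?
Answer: 139020462352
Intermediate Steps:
t(r) = r**(3/2)
H(n, o) = -300 + 4*o (H(n, o) = 8 + 4*(o - 1*77) = 8 + 4*(o - 77) = 8 + 4*(-77 + o) = 8 + (-308 + 4*o) = -300 + 4*o)
(-333637 + 7209)*(-425692 + H(598, t(9))) = (-333637 + 7209)*(-425692 + (-300 + 4*9**(3/2))) = -326428*(-425692 + (-300 + 4*27)) = -326428*(-425692 + (-300 + 108)) = -326428*(-425692 - 192) = -326428*(-425884) = 139020462352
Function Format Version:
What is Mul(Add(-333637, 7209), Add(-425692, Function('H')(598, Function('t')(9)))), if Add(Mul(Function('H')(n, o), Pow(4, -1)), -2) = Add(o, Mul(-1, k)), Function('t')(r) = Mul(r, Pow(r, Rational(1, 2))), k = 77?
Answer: 139020462352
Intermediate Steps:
Function('t')(r) = Pow(r, Rational(3, 2))
Function('H')(n, o) = Add(-300, Mul(4, o)) (Function('H')(n, o) = Add(8, Mul(4, Add(o, Mul(-1, 77)))) = Add(8, Mul(4, Add(o, -77))) = Add(8, Mul(4, Add(-77, o))) = Add(8, Add(-308, Mul(4, o))) = Add(-300, Mul(4, o)))
Mul(Add(-333637, 7209), Add(-425692, Function('H')(598, Function('t')(9)))) = Mul(Add(-333637, 7209), Add(-425692, Add(-300, Mul(4, Pow(9, Rational(3, 2)))))) = Mul(-326428, Add(-425692, Add(-300, Mul(4, 27)))) = Mul(-326428, Add(-425692, Add(-300, 108))) = Mul(-326428, Add(-425692, -192)) = Mul(-326428, -425884) = 139020462352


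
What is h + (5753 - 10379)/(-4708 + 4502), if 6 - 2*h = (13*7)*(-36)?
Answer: 171336/103 ≈ 1663.5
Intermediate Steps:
h = 1641 (h = 3 - 13*7*(-36)/2 = 3 - 91*(-36)/2 = 3 - ½*(-3276) = 3 + 1638 = 1641)
h + (5753 - 10379)/(-4708 + 4502) = 1641 + (5753 - 10379)/(-4708 + 4502) = 1641 - 4626/(-206) = 1641 - 4626*(-1/206) = 1641 + 2313/103 = 171336/103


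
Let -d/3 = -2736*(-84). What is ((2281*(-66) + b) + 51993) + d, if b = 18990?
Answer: -769035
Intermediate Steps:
d = -689472 (d = -(-8208)*(-84) = -3*229824 = -689472)
((2281*(-66) + b) + 51993) + d = ((2281*(-66) + 18990) + 51993) - 689472 = ((-150546 + 18990) + 51993) - 689472 = (-131556 + 51993) - 689472 = -79563 - 689472 = -769035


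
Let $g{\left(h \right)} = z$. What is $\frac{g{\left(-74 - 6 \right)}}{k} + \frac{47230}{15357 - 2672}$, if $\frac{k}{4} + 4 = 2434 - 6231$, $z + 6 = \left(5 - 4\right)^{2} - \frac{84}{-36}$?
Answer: $\frac{107717812}{28929411} \approx 3.7235$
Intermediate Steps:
$z = - \frac{8}{3}$ ($z = -6 + \left(\left(5 - 4\right)^{2} - \frac{84}{-36}\right) = -6 + \left(1^{2} - 84 \left(- \frac{1}{36}\right)\right) = -6 + \left(1 - - \frac{7}{3}\right) = -6 + \left(1 + \frac{7}{3}\right) = -6 + \frac{10}{3} = - \frac{8}{3} \approx -2.6667$)
$g{\left(h \right)} = - \frac{8}{3}$
$k = -15204$ ($k = -16 + 4 \left(2434 - 6231\right) = -16 + 4 \left(-3797\right) = -16 - 15188 = -15204$)
$\frac{g{\left(-74 - 6 \right)}}{k} + \frac{47230}{15357 - 2672} = - \frac{8}{3 \left(-15204\right)} + \frac{47230}{15357 - 2672} = \left(- \frac{8}{3}\right) \left(- \frac{1}{15204}\right) + \frac{47230}{15357 - 2672} = \frac{2}{11403} + \frac{47230}{12685} = \frac{2}{11403} + 47230 \cdot \frac{1}{12685} = \frac{2}{11403} + \frac{9446}{2537} = \frac{107717812}{28929411}$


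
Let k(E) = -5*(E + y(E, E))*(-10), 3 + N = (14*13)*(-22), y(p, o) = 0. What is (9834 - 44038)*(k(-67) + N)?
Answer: 251638828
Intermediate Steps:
N = -4007 (N = -3 + (14*13)*(-22) = -3 + 182*(-22) = -3 - 4004 = -4007)
k(E) = 50*E (k(E) = -5*(E + 0)*(-10) = -5*E*(-10) = 50*E)
(9834 - 44038)*(k(-67) + N) = (9834 - 44038)*(50*(-67) - 4007) = -34204*(-3350 - 4007) = -34204*(-7357) = 251638828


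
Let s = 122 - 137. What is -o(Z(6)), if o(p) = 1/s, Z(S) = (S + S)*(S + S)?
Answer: 1/15 ≈ 0.066667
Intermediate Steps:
s = -15
Z(S) = 4*S² (Z(S) = (2*S)*(2*S) = 4*S²)
o(p) = -1/15 (o(p) = 1/(-15) = -1/15)
-o(Z(6)) = -1*(-1/15) = 1/15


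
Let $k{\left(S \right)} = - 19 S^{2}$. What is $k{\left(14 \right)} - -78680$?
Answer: $74956$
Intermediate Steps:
$k{\left(14 \right)} - -78680 = - 19 \cdot 14^{2} - -78680 = \left(-19\right) 196 + 78680 = -3724 + 78680 = 74956$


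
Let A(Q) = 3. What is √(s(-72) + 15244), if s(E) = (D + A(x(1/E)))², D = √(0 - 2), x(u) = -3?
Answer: √(15251 + 6*I*√2) ≈ 123.49 + 0.0344*I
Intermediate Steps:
D = I*√2 (D = √(-2) = I*√2 ≈ 1.4142*I)
s(E) = (3 + I*√2)² (s(E) = (I*√2 + 3)² = (3 + I*√2)²)
√(s(-72) + 15244) = √((3 + I*√2)² + 15244) = √(15244 + (3 + I*√2)²)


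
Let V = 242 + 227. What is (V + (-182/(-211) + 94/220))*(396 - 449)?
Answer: -578517631/23210 ≈ -24925.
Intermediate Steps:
V = 469
(V + (-182/(-211) + 94/220))*(396 - 449) = (469 + (-182/(-211) + 94/220))*(396 - 449) = (469 + (-182*(-1/211) + 94*(1/220)))*(-53) = (469 + (182/211 + 47/110))*(-53) = (469 + 29937/23210)*(-53) = (10915427/23210)*(-53) = -578517631/23210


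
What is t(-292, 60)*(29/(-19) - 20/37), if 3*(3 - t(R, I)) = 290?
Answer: 408293/2109 ≈ 193.60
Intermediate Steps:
t(R, I) = -281/3 (t(R, I) = 3 - ⅓*290 = 3 - 290/3 = -281/3)
t(-292, 60)*(29/(-19) - 20/37) = -281*(29/(-19) - 20/37)/3 = -281*(29*(-1/19) - 20*1/37)/3 = -281*(-29/19 - 20/37)/3 = -281/3*(-1453/703) = 408293/2109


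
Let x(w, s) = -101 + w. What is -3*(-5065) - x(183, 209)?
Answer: 15113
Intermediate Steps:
-3*(-5065) - x(183, 209) = -3*(-5065) - (-101 + 183) = 15195 - 1*82 = 15195 - 82 = 15113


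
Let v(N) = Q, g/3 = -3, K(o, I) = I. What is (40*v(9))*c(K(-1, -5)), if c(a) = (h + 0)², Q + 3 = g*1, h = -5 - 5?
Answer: -48000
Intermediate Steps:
g = -9 (g = 3*(-3) = -9)
h = -10
Q = -12 (Q = -3 - 9*1 = -3 - 9 = -12)
v(N) = -12
c(a) = 100 (c(a) = (-10 + 0)² = (-10)² = 100)
(40*v(9))*c(K(-1, -5)) = (40*(-12))*100 = -480*100 = -48000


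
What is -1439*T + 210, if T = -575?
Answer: 827635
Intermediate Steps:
-1439*T + 210 = -1439*(-575) + 210 = 827425 + 210 = 827635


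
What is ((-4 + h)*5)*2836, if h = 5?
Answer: 14180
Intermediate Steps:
((-4 + h)*5)*2836 = ((-4 + 5)*5)*2836 = (1*5)*2836 = 5*2836 = 14180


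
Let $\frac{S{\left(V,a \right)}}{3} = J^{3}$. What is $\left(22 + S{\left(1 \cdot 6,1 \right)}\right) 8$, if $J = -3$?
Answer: $-472$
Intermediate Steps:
$S{\left(V,a \right)} = -81$ ($S{\left(V,a \right)} = 3 \left(-3\right)^{3} = 3 \left(-27\right) = -81$)
$\left(22 + S{\left(1 \cdot 6,1 \right)}\right) 8 = \left(22 - 81\right) 8 = \left(-59\right) 8 = -472$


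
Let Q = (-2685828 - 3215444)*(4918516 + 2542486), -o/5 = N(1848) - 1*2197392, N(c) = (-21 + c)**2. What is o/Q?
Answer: 5702685/44029402194544 ≈ 1.2952e-7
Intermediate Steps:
o = -5702685 (o = -5*((-21 + 1848)**2 - 1*2197392) = -5*(1827**2 - 2197392) = -5*(3337929 - 2197392) = -5*1140537 = -5702685)
Q = -44029402194544 (Q = -5901272*7461002 = -44029402194544)
o/Q = -5702685/(-44029402194544) = -5702685*(-1/44029402194544) = 5702685/44029402194544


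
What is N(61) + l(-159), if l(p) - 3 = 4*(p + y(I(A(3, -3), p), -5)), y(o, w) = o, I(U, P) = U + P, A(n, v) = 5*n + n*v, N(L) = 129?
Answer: -1116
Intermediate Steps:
I(U, P) = P + U
l(p) = 27 + 8*p (l(p) = 3 + 4*(p + (p + 3*(5 - 3))) = 3 + 4*(p + (p + 3*2)) = 3 + 4*(p + (p + 6)) = 3 + 4*(p + (6 + p)) = 3 + 4*(6 + 2*p) = 3 + (24 + 8*p) = 27 + 8*p)
N(61) + l(-159) = 129 + (27 + 8*(-159)) = 129 + (27 - 1272) = 129 - 1245 = -1116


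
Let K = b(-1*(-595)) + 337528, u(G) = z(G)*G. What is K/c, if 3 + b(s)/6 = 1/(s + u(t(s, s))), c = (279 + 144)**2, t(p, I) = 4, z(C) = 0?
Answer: 200818456/106462755 ≈ 1.8863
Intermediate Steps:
u(G) = 0 (u(G) = 0*G = 0)
c = 178929 (c = 423**2 = 178929)
b(s) = -18 + 6/s (b(s) = -18 + 6/(s + 0) = -18 + 6/s)
K = 200818456/595 (K = (-18 + 6/((-1*(-595)))) + 337528 = (-18 + 6/595) + 337528 = -10704/595 + 337528 = 200818456/595 ≈ 3.3751e+5)
K/c = (200818456/595)/178929 = (200818456/595)*(1/178929) = 200818456/106462755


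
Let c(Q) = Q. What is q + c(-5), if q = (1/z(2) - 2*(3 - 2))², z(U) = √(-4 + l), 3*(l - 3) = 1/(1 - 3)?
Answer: -13/7 + 4*I*√42/7 ≈ -1.8571 + 3.7033*I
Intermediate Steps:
l = 17/6 (l = 3 + 1/(3*(1 - 3)) = 3 + (⅓)/(-2) = 3 + (⅓)*(-½) = 3 - ⅙ = 17/6 ≈ 2.8333)
z(U) = I*√42/6 (z(U) = √(-4 + 17/6) = √(-7/6) = I*√42/6)
q = (-2 - I*√42/7)² (q = (1/(I*√42/6) - 2*(3 - 2))² = (-I*√42/7 - 2*1)² = (-I*√42/7 - 2)² = (-2 - I*√42/7)² ≈ 3.1429 + 3.7033*I)
q + c(-5) = (22/7 + 4*I*√42/7) - 5 = -13/7 + 4*I*√42/7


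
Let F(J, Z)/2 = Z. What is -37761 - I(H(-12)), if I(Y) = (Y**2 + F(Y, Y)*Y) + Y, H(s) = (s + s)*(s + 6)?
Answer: -100113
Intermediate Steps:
F(J, Z) = 2*Z
H(s) = 2*s*(6 + s) (H(s) = (2*s)*(6 + s) = 2*s*(6 + s))
I(Y) = Y + 3*Y**2 (I(Y) = (Y**2 + (2*Y)*Y) + Y = (Y**2 + 2*Y**2) + Y = 3*Y**2 + Y = Y + 3*Y**2)
-37761 - I(H(-12)) = -37761 - 2*(-12)*(6 - 12)*(1 + 3*(2*(-12)*(6 - 12))) = -37761 - 2*(-12)*(-6)*(1 + 3*(2*(-12)*(-6))) = -37761 - 144*(1 + 3*144) = -37761 - 144*(1 + 432) = -37761 - 144*433 = -37761 - 1*62352 = -37761 - 62352 = -100113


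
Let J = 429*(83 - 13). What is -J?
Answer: -30030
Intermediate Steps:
J = 30030 (J = 429*70 = 30030)
-J = -1*30030 = -30030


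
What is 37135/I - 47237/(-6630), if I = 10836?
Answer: 18049171/1710540 ≈ 10.552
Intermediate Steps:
37135/I - 47237/(-6630) = 37135/10836 - 47237/(-6630) = 37135*(1/10836) - 47237*(-1/6630) = 5305/1548 + 47237/6630 = 18049171/1710540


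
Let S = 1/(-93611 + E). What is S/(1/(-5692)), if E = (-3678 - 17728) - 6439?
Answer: 1423/30364 ≈ 0.046865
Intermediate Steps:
E = -27845 (E = -21406 - 6439 = -27845)
S = -1/121456 (S = 1/(-93611 - 27845) = 1/(-121456) = -1/121456 ≈ -8.2334e-6)
S/(1/(-5692)) = -1/(121456*(1/(-5692))) = -1/(121456*(-1/5692)) = -1/121456*(-5692) = 1423/30364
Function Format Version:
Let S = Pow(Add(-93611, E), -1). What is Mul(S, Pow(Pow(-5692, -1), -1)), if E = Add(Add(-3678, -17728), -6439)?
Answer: Rational(1423, 30364) ≈ 0.046865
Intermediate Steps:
E = -27845 (E = Add(-21406, -6439) = -27845)
S = Rational(-1, 121456) (S = Pow(Add(-93611, -27845), -1) = Pow(-121456, -1) = Rational(-1, 121456) ≈ -8.2334e-6)
Mul(S, Pow(Pow(-5692, -1), -1)) = Mul(Rational(-1, 121456), Pow(Pow(-5692, -1), -1)) = Mul(Rational(-1, 121456), Pow(Rational(-1, 5692), -1)) = Mul(Rational(-1, 121456), -5692) = Rational(1423, 30364)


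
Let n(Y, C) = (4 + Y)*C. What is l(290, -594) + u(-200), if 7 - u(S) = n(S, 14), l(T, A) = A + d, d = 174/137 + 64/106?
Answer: 15675583/7261 ≈ 2158.9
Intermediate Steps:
n(Y, C) = C*(4 + Y)
d = 13606/7261 (d = 174*(1/137) + 64*(1/106) = 174/137 + 32/53 = 13606/7261 ≈ 1.8738)
l(T, A) = 13606/7261 + A (l(T, A) = A + 13606/7261 = 13606/7261 + A)
u(S) = -49 - 14*S (u(S) = 7 - 14*(4 + S) = 7 - (56 + 14*S) = 7 + (-56 - 14*S) = -49 - 14*S)
l(290, -594) + u(-200) = (13606/7261 - 594) + (-49 - 14*(-200)) = -4299428/7261 + (-49 + 2800) = -4299428/7261 + 2751 = 15675583/7261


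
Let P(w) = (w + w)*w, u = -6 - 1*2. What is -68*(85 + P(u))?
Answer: -14484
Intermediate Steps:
u = -8 (u = -6 - 2 = -8)
P(w) = 2*w² (P(w) = (2*w)*w = 2*w²)
-68*(85 + P(u)) = -68*(85 + 2*(-8)²) = -68*(85 + 2*64) = -68*(85 + 128) = -68*213 = -14484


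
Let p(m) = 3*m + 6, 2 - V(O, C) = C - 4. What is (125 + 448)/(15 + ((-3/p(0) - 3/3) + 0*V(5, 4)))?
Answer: 382/9 ≈ 42.444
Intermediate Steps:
V(O, C) = 6 - C (V(O, C) = 2 - (C - 4) = 2 - (-4 + C) = 2 + (4 - C) = 6 - C)
p(m) = 6 + 3*m
(125 + 448)/(15 + ((-3/p(0) - 3/3) + 0*V(5, 4))) = (125 + 448)/(15 + ((-3/(6 + 3*0) - 3/3) + 0*(6 - 1*4))) = 573/(15 + ((-3/(6 + 0) - 3*1/3) + 0*(6 - 4))) = 573/(15 + ((-3/6 - 1) + 0*2)) = 573/(15 + ((-3*1/6 - 1) + 0)) = 573/(15 + ((-1/2 - 1) + 0)) = 573/(15 + (-3/2 + 0)) = 573/(15 - 3/2) = 573/(27/2) = 573*(2/27) = 382/9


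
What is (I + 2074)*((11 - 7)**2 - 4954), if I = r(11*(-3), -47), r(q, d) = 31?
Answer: -10394490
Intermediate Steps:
I = 31
(I + 2074)*((11 - 7)**2 - 4954) = (31 + 2074)*((11 - 7)**2 - 4954) = 2105*(4**2 - 4954) = 2105*(16 - 4954) = 2105*(-4938) = -10394490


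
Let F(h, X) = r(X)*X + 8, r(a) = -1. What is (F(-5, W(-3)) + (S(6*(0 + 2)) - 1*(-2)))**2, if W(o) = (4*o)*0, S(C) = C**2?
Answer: 23716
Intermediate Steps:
W(o) = 0
F(h, X) = 8 - X (F(h, X) = -X + 8 = 8 - X)
(F(-5, W(-3)) + (S(6*(0 + 2)) - 1*(-2)))**2 = ((8 - 1*0) + ((6*(0 + 2))**2 - 1*(-2)))**2 = ((8 + 0) + ((6*2)**2 + 2))**2 = (8 + (12**2 + 2))**2 = (8 + (144 + 2))**2 = (8 + 146)**2 = 154**2 = 23716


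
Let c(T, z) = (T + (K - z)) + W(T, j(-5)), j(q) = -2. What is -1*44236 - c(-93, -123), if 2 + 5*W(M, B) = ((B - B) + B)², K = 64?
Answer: -221652/5 ≈ -44330.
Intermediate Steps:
W(M, B) = -⅖ + B²/5 (W(M, B) = -⅖ + ((B - B) + B)²/5 = -⅖ + (0 + B)²/5 = -⅖ + B²/5)
c(T, z) = 322/5 + T - z (c(T, z) = (T + (64 - z)) + (-⅖ + (⅕)*(-2)²) = (64 + T - z) + (-⅖ + (⅕)*4) = (64 + T - z) + (-⅖ + ⅘) = (64 + T - z) + ⅖ = 322/5 + T - z)
-1*44236 - c(-93, -123) = -1*44236 - (322/5 - 93 - 1*(-123)) = -44236 - (322/5 - 93 + 123) = -44236 - 1*472/5 = -44236 - 472/5 = -221652/5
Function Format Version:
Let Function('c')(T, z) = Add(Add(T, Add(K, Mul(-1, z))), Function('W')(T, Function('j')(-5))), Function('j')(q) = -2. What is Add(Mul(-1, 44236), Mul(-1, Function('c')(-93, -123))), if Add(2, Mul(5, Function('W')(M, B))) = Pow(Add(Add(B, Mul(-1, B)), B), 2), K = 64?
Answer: Rational(-221652, 5) ≈ -44330.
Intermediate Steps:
Function('W')(M, B) = Add(Rational(-2, 5), Mul(Rational(1, 5), Pow(B, 2))) (Function('W')(M, B) = Add(Rational(-2, 5), Mul(Rational(1, 5), Pow(Add(Add(B, Mul(-1, B)), B), 2))) = Add(Rational(-2, 5), Mul(Rational(1, 5), Pow(Add(0, B), 2))) = Add(Rational(-2, 5), Mul(Rational(1, 5), Pow(B, 2))))
Function('c')(T, z) = Add(Rational(322, 5), T, Mul(-1, z)) (Function('c')(T, z) = Add(Add(T, Add(64, Mul(-1, z))), Add(Rational(-2, 5), Mul(Rational(1, 5), Pow(-2, 2)))) = Add(Add(64, T, Mul(-1, z)), Add(Rational(-2, 5), Mul(Rational(1, 5), 4))) = Add(Add(64, T, Mul(-1, z)), Add(Rational(-2, 5), Rational(4, 5))) = Add(Add(64, T, Mul(-1, z)), Rational(2, 5)) = Add(Rational(322, 5), T, Mul(-1, z)))
Add(Mul(-1, 44236), Mul(-1, Function('c')(-93, -123))) = Add(Mul(-1, 44236), Mul(-1, Add(Rational(322, 5), -93, Mul(-1, -123)))) = Add(-44236, Mul(-1, Add(Rational(322, 5), -93, 123))) = Add(-44236, Mul(-1, Rational(472, 5))) = Add(-44236, Rational(-472, 5)) = Rational(-221652, 5)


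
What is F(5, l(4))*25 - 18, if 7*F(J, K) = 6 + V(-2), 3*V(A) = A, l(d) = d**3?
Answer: 22/21 ≈ 1.0476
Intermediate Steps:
V(A) = A/3
F(J, K) = 16/21 (F(J, K) = (6 + (1/3)*(-2))/7 = (6 - 2/3)/7 = (1/7)*(16/3) = 16/21)
F(5, l(4))*25 - 18 = (16/21)*25 - 18 = 400/21 - 18 = 22/21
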